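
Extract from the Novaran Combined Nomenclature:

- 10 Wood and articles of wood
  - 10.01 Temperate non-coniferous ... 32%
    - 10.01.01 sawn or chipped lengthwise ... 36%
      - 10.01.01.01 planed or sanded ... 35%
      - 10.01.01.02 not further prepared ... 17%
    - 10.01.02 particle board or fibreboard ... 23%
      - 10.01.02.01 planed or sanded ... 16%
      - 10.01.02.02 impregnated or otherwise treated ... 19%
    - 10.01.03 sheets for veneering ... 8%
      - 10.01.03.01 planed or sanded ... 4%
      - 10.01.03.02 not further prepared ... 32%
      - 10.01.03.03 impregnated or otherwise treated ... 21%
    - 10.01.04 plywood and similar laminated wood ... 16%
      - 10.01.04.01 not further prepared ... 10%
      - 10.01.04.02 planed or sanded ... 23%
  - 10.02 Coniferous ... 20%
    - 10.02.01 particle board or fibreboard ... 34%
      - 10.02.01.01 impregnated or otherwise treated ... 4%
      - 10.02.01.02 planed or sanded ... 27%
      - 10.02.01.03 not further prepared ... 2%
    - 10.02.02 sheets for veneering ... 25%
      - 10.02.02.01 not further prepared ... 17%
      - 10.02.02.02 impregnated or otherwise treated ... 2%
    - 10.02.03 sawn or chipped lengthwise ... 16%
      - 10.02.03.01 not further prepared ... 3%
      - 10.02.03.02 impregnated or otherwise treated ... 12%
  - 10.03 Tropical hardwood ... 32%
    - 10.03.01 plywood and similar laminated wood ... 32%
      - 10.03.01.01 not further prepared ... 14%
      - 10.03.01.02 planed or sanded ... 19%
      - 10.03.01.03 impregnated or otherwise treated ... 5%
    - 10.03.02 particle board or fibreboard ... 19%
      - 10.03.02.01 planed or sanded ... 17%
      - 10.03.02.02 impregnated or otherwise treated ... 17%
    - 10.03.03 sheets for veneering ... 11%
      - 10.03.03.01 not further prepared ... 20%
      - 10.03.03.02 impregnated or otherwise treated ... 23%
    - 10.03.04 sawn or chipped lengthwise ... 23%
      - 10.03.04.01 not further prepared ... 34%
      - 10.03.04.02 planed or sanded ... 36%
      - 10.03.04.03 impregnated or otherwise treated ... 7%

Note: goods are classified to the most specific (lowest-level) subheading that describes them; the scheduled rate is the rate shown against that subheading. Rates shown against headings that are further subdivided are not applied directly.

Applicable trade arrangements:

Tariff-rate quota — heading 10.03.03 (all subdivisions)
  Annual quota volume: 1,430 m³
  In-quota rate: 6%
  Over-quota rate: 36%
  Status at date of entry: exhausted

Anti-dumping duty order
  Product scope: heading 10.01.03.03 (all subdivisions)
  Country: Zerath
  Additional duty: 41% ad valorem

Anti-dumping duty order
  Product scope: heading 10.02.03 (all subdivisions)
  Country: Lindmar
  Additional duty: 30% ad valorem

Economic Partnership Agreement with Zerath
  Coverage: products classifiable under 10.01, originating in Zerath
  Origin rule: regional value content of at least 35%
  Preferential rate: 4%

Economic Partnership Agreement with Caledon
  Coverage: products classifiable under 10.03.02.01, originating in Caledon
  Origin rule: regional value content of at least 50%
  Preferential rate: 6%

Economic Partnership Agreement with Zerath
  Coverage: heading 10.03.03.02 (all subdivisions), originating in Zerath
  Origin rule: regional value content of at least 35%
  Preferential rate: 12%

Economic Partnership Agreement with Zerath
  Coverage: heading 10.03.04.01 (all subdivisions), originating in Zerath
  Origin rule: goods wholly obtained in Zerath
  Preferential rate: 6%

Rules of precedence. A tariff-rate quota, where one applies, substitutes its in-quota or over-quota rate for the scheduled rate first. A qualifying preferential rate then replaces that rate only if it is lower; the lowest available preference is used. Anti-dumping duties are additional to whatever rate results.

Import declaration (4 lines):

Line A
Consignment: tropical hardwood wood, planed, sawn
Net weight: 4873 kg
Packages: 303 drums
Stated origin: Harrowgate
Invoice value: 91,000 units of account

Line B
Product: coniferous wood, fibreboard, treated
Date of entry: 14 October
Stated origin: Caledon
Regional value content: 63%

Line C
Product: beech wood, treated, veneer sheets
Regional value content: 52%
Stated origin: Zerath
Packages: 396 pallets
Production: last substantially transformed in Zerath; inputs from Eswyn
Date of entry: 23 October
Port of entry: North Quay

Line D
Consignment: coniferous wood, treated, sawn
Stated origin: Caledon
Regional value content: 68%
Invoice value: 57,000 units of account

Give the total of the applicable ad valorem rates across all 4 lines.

97%

Line A: tropical hardwood → 10.03; sawn → 10.03.04; planed → 10.03.04.02. Scheduled 36%. No special measure applies. → 36%.
Line B: coniferous → 10.02; fibreboard → 10.02.01; treated → 10.02.01.01. Scheduled 4%. Caledon agreement on 10.03.02.01: 10.02.01.01 not covered. → 4%.
Line C: beech → 10.01; veneer sheets → 10.01.03; treated → 10.01.03.03. Scheduled 21%. Zerath agreement on 10.01: RVC ≥ 35% → 4% available; Zerath agreement on 10.03.03.02: 10.01.03.03 not covered; Zerath agreement on 10.03.04.01: 10.01.03.03 not covered; preferential 4%; anti-dumping (Zerath, 10.01.03.03): +41%; total 4% + 41% = 45%. → 45%.
Line D: coniferous → 10.02; sawn → 10.02.03; treated → 10.02.03.02. Scheduled 12%. Caledon agreement on 10.03.02.01: 10.02.03.02 not covered. → 12%.
Sum: 36% + 4% + 45% + 12% = 97%.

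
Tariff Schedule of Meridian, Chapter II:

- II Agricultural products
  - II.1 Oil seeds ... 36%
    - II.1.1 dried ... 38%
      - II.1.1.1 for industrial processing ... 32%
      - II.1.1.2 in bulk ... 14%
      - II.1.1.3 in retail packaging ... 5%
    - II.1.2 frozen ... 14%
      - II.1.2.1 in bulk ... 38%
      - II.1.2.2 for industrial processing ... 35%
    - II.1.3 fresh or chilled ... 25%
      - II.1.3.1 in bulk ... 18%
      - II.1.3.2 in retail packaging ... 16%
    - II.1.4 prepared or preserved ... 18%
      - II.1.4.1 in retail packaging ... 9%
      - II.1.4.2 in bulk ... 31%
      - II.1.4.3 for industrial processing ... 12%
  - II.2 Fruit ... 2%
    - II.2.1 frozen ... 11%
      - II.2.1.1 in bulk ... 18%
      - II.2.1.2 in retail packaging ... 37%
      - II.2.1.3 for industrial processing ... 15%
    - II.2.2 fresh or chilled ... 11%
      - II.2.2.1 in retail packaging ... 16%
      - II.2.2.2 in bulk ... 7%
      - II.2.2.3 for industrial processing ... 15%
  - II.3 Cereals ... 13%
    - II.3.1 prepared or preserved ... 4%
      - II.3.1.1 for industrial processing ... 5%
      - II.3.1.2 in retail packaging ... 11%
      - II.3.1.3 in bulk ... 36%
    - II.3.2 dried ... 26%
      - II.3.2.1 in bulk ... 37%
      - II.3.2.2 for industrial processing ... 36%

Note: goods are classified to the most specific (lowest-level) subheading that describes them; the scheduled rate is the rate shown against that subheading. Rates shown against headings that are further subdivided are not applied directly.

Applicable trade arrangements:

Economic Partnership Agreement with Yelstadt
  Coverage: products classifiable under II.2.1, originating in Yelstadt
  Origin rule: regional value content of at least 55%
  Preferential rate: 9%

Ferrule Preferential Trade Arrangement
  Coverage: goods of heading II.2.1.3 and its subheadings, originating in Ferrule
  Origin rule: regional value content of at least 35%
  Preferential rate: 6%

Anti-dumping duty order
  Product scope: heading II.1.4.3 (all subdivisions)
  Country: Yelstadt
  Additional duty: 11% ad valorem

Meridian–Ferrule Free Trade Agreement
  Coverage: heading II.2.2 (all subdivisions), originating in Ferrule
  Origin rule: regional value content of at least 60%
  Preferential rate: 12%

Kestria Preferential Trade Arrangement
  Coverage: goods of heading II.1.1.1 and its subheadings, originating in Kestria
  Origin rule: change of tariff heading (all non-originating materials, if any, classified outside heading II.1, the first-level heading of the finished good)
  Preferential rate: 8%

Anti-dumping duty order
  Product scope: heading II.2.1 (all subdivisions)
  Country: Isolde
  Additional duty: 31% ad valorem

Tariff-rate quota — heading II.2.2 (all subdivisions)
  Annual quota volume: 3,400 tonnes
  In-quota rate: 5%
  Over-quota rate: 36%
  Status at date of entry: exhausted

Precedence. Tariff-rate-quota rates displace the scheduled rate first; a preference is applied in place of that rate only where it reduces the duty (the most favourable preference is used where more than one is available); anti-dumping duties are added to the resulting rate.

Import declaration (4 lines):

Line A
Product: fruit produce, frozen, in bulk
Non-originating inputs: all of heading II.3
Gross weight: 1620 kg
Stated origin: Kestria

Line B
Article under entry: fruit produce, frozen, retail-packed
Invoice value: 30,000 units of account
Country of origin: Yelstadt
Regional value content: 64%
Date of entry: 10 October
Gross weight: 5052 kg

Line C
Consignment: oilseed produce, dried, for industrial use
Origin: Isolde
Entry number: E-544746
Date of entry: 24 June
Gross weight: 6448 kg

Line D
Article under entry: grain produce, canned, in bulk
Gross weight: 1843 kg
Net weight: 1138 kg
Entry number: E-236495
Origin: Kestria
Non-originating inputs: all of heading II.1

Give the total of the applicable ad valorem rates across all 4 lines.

95%

Line A: fruit → II.2; frozen → II.2.1; in bulk → II.2.1.1. Scheduled 18%. Kestria agreement on II.1.1.1: II.2.1.1 not covered. → 18%.
Line B: fruit → II.2; frozen → II.2.1; retail-packed → II.2.1.2. Scheduled 37%. Yelstadt agreement on II.2.1: RVC ≥ 55% → 9% available; preferential 9%. → 9%.
Line C: oilseed → II.1; dried → II.1.1; for industrial use → II.1.1.1. Scheduled 32%. No special measure applies. → 32%.
Line D: grain → II.3; canned → II.3.1; in bulk → II.3.1.3. Scheduled 36%. Kestria agreement on II.1.1.1: II.3.1.3 not covered. → 36%.
Sum: 18% + 9% + 32% + 36% = 95%.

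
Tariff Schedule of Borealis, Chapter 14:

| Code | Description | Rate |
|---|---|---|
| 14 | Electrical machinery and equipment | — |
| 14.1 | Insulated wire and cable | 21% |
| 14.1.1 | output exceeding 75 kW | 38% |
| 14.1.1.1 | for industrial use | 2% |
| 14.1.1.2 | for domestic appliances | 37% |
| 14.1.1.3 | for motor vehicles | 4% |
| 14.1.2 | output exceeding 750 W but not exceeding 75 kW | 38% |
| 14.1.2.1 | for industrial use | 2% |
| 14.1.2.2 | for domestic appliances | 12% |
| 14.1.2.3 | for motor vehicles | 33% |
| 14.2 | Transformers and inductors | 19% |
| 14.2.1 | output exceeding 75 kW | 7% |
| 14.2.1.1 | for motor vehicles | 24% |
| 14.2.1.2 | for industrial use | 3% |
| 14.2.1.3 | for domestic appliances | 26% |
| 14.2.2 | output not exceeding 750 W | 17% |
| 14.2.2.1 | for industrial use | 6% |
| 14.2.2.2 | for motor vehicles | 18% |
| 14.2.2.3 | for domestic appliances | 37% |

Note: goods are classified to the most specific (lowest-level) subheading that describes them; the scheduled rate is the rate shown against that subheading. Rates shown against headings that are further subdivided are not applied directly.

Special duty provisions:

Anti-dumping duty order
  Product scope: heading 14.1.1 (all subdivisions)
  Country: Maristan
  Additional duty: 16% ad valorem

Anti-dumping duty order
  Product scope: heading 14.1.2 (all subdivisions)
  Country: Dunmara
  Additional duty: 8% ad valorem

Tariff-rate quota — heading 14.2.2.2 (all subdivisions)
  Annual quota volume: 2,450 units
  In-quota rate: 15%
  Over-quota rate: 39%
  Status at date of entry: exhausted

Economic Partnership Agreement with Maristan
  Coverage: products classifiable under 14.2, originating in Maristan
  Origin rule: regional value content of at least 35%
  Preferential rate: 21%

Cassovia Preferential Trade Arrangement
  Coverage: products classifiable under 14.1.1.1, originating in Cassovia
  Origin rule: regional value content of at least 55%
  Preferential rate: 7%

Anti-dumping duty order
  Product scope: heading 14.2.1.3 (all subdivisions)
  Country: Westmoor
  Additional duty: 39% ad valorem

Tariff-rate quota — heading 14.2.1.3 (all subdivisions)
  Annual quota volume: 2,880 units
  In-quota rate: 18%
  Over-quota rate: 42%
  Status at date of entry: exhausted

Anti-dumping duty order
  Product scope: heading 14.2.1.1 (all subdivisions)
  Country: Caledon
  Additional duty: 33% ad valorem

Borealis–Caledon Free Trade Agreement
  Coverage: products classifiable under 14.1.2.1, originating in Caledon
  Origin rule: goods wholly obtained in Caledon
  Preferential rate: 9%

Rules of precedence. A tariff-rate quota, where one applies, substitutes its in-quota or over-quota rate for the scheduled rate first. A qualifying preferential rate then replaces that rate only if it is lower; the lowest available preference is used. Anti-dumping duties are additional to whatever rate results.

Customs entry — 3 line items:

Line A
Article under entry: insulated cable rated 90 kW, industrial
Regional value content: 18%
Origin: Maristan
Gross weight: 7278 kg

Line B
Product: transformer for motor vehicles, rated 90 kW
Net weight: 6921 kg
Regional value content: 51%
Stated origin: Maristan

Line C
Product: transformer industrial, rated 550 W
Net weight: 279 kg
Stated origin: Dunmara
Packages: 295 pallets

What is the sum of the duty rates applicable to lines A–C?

45%

Line A: insulated cable → 14.1; rated 90 kW → 14.1.1; industrial → 14.1.1.1. Scheduled 2%. Maristan agreement on 14.2: 14.1.1.1 not covered; anti-dumping (Maristan, 14.1.1): +16%; total 2% + 16% = 18%. → 18%.
Line B: transformer → 14.2; rated 90 kW → 14.2.1; for motor vehicles → 14.2.1.1. Scheduled 24%. Maristan agreement on 14.2: RVC ≥ 35% → 21% available; preferential 21%. → 21%.
Line C: transformer → 14.2; rated 550 W → 14.2.2; industrial → 14.2.2.1. Scheduled 6%. No special measure applies. → 6%.
Sum: 18% + 21% + 6% = 45%.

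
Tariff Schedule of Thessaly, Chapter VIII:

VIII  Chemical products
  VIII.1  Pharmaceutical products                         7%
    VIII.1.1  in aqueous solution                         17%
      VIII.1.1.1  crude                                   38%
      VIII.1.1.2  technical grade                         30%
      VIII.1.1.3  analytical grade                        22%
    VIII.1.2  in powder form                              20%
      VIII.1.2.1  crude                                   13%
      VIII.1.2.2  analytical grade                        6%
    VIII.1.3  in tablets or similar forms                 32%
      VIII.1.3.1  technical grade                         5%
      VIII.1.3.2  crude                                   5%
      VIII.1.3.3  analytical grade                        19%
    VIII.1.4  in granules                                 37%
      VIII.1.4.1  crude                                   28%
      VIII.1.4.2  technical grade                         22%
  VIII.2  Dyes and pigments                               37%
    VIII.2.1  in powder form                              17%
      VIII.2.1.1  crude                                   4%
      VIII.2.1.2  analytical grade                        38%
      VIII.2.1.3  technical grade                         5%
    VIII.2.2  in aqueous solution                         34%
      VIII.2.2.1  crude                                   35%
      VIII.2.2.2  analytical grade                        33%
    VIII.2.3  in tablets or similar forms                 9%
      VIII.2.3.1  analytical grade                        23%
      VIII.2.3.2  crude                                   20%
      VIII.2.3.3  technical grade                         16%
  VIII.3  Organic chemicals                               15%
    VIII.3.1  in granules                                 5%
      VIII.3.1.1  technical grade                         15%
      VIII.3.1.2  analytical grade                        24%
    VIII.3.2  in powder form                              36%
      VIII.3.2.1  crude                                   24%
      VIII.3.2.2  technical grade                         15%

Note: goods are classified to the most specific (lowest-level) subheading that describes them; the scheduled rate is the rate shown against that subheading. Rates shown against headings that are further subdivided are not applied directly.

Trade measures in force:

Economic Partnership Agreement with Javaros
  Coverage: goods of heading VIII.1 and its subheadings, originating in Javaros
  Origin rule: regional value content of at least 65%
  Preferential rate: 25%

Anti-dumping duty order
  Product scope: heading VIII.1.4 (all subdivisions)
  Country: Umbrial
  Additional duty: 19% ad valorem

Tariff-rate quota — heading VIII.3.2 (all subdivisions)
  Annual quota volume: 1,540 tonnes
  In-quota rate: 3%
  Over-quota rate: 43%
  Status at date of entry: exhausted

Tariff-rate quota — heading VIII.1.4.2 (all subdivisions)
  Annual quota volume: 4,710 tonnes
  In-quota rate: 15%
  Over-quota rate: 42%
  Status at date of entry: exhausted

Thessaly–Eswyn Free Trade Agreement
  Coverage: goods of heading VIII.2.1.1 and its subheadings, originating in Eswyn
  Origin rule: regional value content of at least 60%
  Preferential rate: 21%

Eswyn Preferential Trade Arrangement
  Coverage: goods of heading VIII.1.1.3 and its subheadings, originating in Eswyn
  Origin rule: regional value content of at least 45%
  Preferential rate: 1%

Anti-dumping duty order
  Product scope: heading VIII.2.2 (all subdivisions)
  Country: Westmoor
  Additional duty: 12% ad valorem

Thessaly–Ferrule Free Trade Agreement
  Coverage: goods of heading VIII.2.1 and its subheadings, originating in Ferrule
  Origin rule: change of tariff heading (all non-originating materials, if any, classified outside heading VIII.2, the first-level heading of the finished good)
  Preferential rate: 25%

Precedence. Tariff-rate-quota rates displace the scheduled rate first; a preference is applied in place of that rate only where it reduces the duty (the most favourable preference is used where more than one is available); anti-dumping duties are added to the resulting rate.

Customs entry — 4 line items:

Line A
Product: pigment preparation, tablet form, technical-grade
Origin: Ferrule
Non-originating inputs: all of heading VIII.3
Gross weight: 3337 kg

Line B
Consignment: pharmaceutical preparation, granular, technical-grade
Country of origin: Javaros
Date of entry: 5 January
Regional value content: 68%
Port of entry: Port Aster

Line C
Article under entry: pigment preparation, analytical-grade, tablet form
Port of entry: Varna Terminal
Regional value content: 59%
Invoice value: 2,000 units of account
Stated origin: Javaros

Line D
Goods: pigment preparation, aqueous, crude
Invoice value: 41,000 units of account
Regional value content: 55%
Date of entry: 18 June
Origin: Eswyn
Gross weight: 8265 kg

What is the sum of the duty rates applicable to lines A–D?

99%

Line A: pigment → VIII.2; tablet form → VIII.2.3; technical-grade → VIII.2.3.3. Scheduled 16%. Ferrule agreement on VIII.2.1: VIII.2.3.3 not covered. → 16%.
Line B: pharmaceutical → VIII.1; granular → VIII.1.4; technical-grade → VIII.1.4.2. Scheduled 22%. quota on VIII.1.4.2 exhausted → over-quota 42%; Javaros agreement on VIII.1: RVC ≥ 65% → 25% available; preferential 25%. → 25%.
Line C: pigment → VIII.2; tablet form → VIII.2.3; analytical-grade → VIII.2.3.1. Scheduled 23%. Javaros agreement on VIII.1: VIII.2.3.1 not covered. → 23%.
Line D: pigment → VIII.2; aqueous → VIII.2.2; crude → VIII.2.2.1. Scheduled 35%. Eswyn agreement on VIII.2.1.1: VIII.2.2.1 not covered; Eswyn agreement on VIII.1.1.3: VIII.2.2.1 not covered. → 35%.
Sum: 16% + 25% + 23% + 35% = 99%.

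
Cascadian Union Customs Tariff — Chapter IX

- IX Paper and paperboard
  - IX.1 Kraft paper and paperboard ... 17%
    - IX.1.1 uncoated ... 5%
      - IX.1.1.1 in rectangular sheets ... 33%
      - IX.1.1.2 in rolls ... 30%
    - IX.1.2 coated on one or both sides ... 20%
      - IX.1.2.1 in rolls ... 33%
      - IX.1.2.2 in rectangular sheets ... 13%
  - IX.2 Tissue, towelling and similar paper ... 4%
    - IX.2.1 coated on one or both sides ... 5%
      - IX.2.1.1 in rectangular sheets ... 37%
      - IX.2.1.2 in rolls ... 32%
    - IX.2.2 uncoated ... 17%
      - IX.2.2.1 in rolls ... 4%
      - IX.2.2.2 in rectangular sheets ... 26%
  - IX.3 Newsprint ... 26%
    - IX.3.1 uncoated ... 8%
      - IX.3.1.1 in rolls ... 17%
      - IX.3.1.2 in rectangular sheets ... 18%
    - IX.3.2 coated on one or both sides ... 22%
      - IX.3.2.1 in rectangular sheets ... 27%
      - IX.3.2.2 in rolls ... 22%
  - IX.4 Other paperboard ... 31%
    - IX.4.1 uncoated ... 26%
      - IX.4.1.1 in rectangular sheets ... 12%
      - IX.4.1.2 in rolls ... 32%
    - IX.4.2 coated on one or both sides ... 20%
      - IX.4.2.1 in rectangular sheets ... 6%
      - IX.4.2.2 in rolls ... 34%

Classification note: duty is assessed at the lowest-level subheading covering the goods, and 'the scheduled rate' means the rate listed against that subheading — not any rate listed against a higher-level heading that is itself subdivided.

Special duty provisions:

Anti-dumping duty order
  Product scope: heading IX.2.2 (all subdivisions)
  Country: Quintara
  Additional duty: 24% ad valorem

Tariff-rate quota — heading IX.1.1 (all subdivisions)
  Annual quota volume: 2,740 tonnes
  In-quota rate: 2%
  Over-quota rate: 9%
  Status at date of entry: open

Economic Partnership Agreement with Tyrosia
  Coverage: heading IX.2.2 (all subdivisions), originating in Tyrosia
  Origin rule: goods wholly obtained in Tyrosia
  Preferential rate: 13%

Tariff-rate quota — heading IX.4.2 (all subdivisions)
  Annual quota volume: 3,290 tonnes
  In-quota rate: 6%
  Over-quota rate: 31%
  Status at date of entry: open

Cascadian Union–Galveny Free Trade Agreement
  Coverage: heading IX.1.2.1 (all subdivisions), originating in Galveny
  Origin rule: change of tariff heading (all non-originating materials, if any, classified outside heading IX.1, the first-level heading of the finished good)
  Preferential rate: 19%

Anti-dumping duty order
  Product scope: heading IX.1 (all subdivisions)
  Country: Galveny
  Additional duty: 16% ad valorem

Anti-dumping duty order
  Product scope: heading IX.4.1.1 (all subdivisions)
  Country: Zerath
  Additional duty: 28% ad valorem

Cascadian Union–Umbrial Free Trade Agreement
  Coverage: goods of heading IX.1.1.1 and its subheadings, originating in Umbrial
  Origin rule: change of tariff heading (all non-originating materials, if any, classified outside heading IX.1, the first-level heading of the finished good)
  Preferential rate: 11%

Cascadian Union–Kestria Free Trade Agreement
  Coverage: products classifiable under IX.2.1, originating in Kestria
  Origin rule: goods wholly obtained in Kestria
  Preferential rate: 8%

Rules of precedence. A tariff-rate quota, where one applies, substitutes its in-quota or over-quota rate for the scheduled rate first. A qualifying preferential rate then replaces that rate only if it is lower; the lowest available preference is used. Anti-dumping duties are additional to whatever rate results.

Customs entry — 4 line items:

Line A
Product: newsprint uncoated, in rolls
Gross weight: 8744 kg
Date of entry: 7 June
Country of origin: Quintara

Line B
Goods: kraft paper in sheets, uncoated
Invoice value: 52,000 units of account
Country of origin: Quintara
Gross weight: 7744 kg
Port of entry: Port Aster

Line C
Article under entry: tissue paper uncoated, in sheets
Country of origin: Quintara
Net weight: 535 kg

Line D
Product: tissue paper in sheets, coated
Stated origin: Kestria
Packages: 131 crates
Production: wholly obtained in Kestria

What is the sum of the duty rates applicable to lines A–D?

77%

Line A: newsprint → IX.3; uncoated → IX.3.1; in rolls → IX.3.1.1. Scheduled 17%. No special measure applies. → 17%.
Line B: kraft paper → IX.1; uncoated → IX.1.1; in sheets → IX.1.1.1. Scheduled 33%. quota on IX.1.1 open → in-quota 2%. → 2%.
Line C: tissue paper → IX.2; uncoated → IX.2.2; in sheets → IX.2.2.2. Scheduled 26%. anti-dumping (Quintara, IX.2.2): +24%; total 26% + 24% = 50%. → 50%.
Line D: tissue paper → IX.2; coated → IX.2.1; in sheets → IX.2.1.1. Scheduled 37%. Kestria agreement on IX.2.1: wholly obtained → 8% available; preferential 8%. → 8%.
Sum: 17% + 2% + 50% + 8% = 77%.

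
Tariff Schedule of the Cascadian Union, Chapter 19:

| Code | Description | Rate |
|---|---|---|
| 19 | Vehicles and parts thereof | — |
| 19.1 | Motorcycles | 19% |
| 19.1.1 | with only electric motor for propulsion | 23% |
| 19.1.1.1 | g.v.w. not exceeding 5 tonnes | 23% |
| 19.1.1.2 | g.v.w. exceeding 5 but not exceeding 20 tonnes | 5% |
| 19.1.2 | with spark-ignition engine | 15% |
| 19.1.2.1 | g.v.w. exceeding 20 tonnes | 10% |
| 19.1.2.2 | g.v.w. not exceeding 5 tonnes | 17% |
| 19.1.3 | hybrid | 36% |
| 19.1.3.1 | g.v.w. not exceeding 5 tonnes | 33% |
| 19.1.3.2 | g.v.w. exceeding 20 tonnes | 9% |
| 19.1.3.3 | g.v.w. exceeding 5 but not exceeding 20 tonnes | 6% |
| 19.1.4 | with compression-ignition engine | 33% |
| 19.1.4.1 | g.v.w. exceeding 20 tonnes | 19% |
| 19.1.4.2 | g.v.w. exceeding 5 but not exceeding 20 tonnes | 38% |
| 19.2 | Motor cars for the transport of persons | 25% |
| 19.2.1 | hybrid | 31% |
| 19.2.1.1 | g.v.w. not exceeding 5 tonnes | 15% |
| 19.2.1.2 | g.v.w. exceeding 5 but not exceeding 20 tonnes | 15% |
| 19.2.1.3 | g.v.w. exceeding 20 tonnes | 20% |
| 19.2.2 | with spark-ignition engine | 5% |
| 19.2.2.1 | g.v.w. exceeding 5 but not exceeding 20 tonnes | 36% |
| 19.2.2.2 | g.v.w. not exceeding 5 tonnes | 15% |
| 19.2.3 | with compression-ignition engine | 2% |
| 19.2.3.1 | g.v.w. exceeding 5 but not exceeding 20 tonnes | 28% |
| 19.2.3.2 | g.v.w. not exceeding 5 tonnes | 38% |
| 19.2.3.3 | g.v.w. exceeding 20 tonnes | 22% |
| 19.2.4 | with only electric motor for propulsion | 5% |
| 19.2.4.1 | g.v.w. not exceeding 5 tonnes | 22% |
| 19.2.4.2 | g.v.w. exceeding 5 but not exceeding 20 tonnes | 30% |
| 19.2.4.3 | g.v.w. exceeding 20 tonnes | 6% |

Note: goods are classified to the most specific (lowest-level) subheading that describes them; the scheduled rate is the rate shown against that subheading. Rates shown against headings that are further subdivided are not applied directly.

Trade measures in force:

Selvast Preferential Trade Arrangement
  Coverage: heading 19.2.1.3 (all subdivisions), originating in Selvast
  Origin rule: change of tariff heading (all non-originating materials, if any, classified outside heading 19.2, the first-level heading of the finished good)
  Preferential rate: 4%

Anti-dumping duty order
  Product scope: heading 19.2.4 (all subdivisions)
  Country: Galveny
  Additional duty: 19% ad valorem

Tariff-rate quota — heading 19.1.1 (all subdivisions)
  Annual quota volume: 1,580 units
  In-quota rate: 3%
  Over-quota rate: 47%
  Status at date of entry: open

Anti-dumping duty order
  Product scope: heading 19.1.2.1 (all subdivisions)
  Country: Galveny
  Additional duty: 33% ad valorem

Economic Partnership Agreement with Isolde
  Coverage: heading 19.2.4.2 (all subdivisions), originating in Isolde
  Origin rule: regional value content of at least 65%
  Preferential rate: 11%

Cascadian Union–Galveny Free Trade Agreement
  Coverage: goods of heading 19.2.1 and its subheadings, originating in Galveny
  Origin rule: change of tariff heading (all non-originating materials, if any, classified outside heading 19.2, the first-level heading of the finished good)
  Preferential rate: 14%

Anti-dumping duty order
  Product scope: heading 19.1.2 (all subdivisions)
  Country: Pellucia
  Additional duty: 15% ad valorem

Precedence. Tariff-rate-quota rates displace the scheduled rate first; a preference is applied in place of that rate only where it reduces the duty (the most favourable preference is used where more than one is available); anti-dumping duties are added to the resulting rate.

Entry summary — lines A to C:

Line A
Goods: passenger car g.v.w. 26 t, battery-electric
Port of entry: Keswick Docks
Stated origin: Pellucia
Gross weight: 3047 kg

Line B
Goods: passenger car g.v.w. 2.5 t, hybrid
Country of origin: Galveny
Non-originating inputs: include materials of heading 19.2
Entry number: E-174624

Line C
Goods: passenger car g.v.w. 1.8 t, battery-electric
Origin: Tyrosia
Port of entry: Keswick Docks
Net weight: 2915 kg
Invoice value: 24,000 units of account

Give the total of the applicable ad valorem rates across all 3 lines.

Line A: passenger car → 19.2; battery-electric → 19.2.4; g.v.w. 26 t → 19.2.4.3. Scheduled 6%. No special measure applies. → 6%.
Line B: passenger car → 19.2; hybrid → 19.2.1; g.v.w. 2.5 t → 19.2.1.1. Scheduled 15%. Galveny agreement on 19.2.1: CTH not met. → 15%.
Line C: passenger car → 19.2; battery-electric → 19.2.4; g.v.w. 1.8 t → 19.2.4.1. Scheduled 22%. No special measure applies. → 22%.
Sum: 6% + 15% + 22% = 43%.

43%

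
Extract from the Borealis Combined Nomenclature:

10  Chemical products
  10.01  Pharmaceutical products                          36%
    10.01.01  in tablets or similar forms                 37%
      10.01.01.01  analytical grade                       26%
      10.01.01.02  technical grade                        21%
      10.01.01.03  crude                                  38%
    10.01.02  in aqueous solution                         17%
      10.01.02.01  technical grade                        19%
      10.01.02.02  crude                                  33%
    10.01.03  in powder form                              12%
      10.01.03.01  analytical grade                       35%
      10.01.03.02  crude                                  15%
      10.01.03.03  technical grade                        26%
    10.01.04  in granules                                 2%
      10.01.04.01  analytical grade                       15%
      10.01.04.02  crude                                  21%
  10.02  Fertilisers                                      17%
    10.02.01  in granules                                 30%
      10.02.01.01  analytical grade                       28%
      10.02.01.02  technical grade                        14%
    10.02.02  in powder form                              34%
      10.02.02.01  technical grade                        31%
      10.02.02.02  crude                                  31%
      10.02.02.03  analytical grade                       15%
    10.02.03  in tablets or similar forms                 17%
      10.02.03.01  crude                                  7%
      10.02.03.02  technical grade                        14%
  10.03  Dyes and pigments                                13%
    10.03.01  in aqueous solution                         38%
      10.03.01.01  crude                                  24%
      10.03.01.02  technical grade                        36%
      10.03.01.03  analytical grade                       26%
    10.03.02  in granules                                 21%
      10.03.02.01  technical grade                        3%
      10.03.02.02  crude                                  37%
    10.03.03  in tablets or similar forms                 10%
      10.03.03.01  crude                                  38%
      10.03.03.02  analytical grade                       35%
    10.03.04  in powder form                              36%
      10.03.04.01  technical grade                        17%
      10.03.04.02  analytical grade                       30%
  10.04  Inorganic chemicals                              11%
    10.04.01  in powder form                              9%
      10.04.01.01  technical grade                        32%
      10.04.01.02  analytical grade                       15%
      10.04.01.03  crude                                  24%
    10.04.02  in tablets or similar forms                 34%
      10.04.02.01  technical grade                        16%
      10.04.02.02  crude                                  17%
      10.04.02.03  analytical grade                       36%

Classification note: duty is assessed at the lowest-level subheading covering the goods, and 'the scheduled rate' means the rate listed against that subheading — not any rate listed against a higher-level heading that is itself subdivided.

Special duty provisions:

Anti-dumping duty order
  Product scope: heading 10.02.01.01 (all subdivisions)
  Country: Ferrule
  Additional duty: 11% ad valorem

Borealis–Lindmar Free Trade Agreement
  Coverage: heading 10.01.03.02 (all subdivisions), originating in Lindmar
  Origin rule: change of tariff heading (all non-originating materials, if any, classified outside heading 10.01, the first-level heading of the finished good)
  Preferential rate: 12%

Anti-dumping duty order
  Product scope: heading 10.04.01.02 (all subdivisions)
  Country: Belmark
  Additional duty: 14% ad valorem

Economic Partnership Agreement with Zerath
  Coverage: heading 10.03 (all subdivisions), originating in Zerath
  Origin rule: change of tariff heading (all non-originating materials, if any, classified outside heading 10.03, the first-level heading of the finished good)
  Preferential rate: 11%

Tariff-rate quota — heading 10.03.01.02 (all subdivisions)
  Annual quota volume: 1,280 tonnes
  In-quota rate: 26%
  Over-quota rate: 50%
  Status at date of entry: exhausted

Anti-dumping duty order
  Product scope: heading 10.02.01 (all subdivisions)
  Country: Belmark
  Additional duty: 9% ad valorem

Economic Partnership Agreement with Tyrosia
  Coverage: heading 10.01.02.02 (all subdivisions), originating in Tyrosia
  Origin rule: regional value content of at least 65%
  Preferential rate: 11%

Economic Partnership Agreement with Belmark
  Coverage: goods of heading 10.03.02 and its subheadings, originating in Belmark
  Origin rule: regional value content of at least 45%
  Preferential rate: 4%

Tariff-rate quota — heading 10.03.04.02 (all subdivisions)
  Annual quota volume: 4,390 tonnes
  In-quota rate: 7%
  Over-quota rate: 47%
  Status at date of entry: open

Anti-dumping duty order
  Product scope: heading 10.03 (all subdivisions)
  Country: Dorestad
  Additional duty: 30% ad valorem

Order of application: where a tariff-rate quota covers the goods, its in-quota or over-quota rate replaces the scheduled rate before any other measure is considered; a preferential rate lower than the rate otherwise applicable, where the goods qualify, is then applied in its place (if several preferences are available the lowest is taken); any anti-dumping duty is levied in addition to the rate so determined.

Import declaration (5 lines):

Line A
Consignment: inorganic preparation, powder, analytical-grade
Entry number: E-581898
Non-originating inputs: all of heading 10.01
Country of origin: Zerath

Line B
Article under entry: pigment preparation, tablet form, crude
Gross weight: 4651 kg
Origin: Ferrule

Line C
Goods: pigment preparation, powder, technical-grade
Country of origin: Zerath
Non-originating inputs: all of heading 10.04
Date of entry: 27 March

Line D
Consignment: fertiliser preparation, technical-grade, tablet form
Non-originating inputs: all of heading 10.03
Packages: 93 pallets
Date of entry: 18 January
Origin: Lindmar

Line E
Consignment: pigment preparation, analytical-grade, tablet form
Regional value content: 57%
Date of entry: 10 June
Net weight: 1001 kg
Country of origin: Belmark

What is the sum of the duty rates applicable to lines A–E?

Line A: inorganic → 10.04; powder → 10.04.01; analytical-grade → 10.04.01.02. Scheduled 15%. Zerath agreement on 10.03: 10.04.01.02 not covered. → 15%.
Line B: pigment → 10.03; tablet form → 10.03.03; crude → 10.03.03.01. Scheduled 38%. No special measure applies. → 38%.
Line C: pigment → 10.03; powder → 10.03.04; technical-grade → 10.03.04.01. Scheduled 17%. Zerath agreement on 10.03: CTH met → 11% available; preferential 11%. → 11%.
Line D: fertiliser → 10.02; tablet form → 10.02.03; technical-grade → 10.02.03.02. Scheduled 14%. Lindmar agreement on 10.01.03.02: 10.02.03.02 not covered. → 14%.
Line E: pigment → 10.03; tablet form → 10.03.03; analytical-grade → 10.03.03.02. Scheduled 35%. Belmark agreement on 10.03.02: 10.03.03.02 not covered. → 35%.
Sum: 15% + 38% + 11% + 14% + 35% = 113%.

113%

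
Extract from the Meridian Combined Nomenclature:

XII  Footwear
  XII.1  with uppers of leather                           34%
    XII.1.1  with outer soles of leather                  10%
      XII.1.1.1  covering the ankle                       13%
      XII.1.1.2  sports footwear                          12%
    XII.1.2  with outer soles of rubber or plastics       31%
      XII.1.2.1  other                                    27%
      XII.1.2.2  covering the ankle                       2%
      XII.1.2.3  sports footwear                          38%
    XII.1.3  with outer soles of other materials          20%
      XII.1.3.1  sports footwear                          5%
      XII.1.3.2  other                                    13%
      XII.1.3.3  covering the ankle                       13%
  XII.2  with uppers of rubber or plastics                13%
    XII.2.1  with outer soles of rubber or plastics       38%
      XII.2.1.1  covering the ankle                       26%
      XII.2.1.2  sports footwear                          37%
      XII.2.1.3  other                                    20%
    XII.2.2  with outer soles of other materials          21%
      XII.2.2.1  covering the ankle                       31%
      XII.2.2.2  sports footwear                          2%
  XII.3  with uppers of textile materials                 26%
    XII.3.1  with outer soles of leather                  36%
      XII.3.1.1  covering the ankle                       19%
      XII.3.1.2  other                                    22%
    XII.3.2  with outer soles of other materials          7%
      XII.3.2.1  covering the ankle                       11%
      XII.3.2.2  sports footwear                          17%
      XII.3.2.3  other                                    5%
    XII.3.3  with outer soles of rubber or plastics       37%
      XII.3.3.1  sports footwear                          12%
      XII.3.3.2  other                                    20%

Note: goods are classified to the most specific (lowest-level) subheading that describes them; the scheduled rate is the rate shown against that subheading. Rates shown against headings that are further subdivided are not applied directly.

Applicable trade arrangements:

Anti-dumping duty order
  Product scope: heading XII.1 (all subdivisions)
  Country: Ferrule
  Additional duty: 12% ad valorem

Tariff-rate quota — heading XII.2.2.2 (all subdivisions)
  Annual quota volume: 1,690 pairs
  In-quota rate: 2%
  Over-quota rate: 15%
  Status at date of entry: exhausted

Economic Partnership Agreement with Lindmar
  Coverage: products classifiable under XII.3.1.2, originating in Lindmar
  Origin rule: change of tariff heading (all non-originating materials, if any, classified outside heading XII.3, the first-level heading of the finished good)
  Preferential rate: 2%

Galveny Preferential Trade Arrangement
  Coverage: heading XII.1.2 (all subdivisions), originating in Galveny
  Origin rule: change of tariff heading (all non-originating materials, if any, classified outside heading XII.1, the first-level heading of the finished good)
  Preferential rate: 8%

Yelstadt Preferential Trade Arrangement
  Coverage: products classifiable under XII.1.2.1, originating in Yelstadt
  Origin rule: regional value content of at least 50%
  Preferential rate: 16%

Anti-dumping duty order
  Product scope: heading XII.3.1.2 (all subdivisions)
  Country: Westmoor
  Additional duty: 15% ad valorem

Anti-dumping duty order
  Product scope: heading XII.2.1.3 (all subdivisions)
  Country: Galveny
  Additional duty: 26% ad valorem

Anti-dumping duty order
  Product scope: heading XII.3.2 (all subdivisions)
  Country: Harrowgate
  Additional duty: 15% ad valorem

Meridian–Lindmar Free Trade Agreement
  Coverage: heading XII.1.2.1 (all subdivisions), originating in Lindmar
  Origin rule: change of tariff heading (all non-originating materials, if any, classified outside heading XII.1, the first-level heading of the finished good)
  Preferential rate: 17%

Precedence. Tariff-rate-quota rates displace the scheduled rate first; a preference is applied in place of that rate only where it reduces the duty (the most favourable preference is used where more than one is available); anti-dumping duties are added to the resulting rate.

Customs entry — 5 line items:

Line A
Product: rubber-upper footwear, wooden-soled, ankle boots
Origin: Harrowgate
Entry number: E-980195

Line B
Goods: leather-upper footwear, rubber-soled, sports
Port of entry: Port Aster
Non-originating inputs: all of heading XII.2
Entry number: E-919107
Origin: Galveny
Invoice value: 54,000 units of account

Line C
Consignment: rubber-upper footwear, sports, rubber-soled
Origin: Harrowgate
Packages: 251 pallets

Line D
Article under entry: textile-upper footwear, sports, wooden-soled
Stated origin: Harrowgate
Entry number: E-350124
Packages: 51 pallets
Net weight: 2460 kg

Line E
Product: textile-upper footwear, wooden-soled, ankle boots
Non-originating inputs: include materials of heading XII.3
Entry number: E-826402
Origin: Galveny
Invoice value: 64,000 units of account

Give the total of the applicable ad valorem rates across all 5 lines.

Line A: rubber-upper → XII.2; wooden-soled → XII.2.2; ankle boots → XII.2.2.1. Scheduled 31%. No special measure applies. → 31%.
Line B: leather-upper → XII.1; rubber-soled → XII.1.2; sports → XII.1.2.3. Scheduled 38%. Galveny agreement on XII.1.2: CTH met → 8% available; preferential 8%. → 8%.
Line C: rubber-upper → XII.2; rubber-soled → XII.2.1; sports → XII.2.1.2. Scheduled 37%. No special measure applies. → 37%.
Line D: textile-upper → XII.3; wooden-soled → XII.3.2; sports → XII.3.2.2. Scheduled 17%. anti-dumping (Harrowgate, XII.3.2): +15%; total 17% + 15% = 32%. → 32%.
Line E: textile-upper → XII.3; wooden-soled → XII.3.2; ankle boots → XII.3.2.1. Scheduled 11%. Galveny agreement on XII.1.2: XII.3.2.1 not covered. → 11%.
Sum: 31% + 8% + 37% + 32% + 11% = 119%.

119%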